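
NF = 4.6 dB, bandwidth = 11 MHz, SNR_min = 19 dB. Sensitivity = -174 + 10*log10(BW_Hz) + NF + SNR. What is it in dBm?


10*log10(11000000.0) = 70.41
S = -174 + 70.41 + 4.6 + 19 = -80.0 dBm

-80.0 dBm


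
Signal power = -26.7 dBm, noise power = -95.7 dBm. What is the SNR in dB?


SNR = -26.7 - (-95.7) = 69.0 dB

69.0 dB


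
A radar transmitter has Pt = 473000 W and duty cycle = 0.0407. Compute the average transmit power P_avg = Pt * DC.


P_avg = 473000 * 0.0407 = 19251.1 W

19251.1 W


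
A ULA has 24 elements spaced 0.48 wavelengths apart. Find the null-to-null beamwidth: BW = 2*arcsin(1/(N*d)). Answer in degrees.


1/(N*d) = 1/(24*0.48) = 0.086806
BW = 2*arcsin(0.086806) = 10.0 degrees

10.0 degrees


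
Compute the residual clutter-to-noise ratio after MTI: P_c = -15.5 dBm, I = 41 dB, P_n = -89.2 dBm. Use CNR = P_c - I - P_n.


CNR = -15.5 - 41 - (-89.2) = 32.7 dB

32.7 dB


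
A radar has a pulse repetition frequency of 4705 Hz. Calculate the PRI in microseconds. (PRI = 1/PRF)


PRI = 1/4705 = 0.0002125399 s = 212.5 us

212.5 us


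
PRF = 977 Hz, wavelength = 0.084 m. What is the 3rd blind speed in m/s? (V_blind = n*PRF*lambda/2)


V_blind = 3 * 977 * 0.084 / 2 = 123.1 m/s

123.1 m/s


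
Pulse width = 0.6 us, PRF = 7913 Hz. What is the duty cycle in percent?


DC = 0.6e-6 * 7913 * 100 = 0.47%

0.47%


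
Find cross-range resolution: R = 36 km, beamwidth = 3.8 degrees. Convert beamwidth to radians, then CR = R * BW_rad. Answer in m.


BW_rad = 0.066322512
CR = 36000 * 0.066322512 = 2387.6 m

2387.6 m


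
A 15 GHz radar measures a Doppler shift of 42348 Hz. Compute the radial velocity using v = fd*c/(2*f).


v = 42348 * 3e8 / (2 * 15000000000.0) = 423.5 m/s

423.5 m/s


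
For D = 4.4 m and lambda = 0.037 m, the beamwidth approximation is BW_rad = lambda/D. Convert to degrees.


BW_rad = 0.037 / 4.4 = 0.008409
BW_deg = 0.48 degrees

0.48 degrees


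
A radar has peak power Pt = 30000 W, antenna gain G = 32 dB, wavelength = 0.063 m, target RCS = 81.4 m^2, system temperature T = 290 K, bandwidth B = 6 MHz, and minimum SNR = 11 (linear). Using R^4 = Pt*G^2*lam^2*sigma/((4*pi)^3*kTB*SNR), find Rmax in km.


G_lin = 10^(32/10) = 1584.893192
R^4 = 30000 * 1584.893192^2 * 0.063^2 * 81.4 / ((4*pi)^3 * 1.38e-23 * 290 * 6000000.0 * 11)
R^4 = 4.6449e19 m^4
R_max = (4.6449e19)^(1/4) = 82555.1 m = 82.6 km

82.6 km


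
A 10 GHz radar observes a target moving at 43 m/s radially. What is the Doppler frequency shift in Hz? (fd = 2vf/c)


fd = 2 * 43 * 10000000000.0 / 3e8 = 2866.7 Hz

2866.7 Hz


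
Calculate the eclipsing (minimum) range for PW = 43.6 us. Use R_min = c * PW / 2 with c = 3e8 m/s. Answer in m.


R_min = 3e8 * 43.6e-6 / 2 = 6540.0 m

6540.0 m


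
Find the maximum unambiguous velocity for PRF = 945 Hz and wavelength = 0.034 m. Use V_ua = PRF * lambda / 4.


V_ua = 945 * 0.034 / 4 = 8.0 m/s

8.0 m/s


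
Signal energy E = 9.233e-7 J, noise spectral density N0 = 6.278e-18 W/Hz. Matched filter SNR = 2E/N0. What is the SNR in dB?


SNR_lin = 2 * 9.233e-7 / 6.278e-18 = 2.941e11
SNR_dB = 10*log10(2.941e11) = 114.7 dB

114.7 dB


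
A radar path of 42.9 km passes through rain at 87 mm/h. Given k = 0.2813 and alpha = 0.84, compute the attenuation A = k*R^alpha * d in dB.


gamma = 0.2813 * 87^0.84 = 11.977492 dB/km
A = 11.977492 * 42.9 = 513.83 dB

513.83 dB


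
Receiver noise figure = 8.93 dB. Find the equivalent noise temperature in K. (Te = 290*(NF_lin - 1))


NF_lin = 10^(8.93/10) = 7.816278
Te = 290 * (7.816278 - 1) = 1976.7 K

1976.7 K


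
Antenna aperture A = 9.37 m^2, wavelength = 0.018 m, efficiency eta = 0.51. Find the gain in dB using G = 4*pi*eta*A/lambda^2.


G_linear = 4*pi*0.51*9.37/0.018^2 = 185342.33
G_dB = 10*log10(185342.33) = 52.7 dB

52.7 dB


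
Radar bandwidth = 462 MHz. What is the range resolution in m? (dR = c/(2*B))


dR = 3e8 / (2 * 462000000.0) = 0.32 m

0.32 m


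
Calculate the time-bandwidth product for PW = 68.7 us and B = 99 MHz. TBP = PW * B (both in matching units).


TBP = 68.7 * 99 = 6801.3

6801.3


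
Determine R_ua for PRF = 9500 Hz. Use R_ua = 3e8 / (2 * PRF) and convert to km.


R_ua = 3e8 / (2 * 9500) = 15789.5 m = 15.8 km

15.8 km


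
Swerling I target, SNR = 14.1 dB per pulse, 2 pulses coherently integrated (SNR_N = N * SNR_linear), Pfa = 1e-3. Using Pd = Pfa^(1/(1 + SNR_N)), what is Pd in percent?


SNR_lin = 10^(14.1/10) = 25.70396
SNR_N = 2 * 25.70396 = 51.40792
1/(1 + SNR_N) = 1/52.40792 = 0.0190811
Pd = (1e-3)^0.0190811 = 0.87651
Pd = 87.7%

87.7%


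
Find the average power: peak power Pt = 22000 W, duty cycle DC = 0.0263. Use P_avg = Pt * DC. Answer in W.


P_avg = 22000 * 0.0263 = 578.6 W

578.6 W


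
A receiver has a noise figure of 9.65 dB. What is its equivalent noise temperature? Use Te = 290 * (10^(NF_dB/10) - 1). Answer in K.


NF_lin = 10^(9.65/10) = 9.225714
Te = 290 * (9.225714 - 1) = 2385.5 K

2385.5 K


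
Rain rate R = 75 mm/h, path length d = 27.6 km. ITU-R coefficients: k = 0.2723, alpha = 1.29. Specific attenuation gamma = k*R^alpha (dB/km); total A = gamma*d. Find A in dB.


gamma = 0.2723 * 75^1.29 = 71.429346 dB/km
A = 71.429346 * 27.6 = 1971.45 dB

1971.45 dB


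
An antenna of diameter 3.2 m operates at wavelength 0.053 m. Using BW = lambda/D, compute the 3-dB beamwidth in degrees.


BW_rad = 0.053 / 3.2 = 0.016562
BW_deg = 0.95 degrees

0.95 degrees


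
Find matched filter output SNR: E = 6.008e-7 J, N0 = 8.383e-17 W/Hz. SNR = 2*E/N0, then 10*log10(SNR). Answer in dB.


SNR_lin = 2 * 6.008e-7 / 8.383e-17 = 1.433e10
SNR_dB = 10*log10(1.433e10) = 101.6 dB

101.6 dB


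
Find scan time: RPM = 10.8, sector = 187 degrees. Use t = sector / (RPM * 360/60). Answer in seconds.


t = 187 / (10.8 * 360) * 60 = 2.89 s

2.89 s


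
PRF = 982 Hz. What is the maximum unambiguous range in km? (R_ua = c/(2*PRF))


R_ua = 3e8 / (2 * 982) = 152749.5 m = 152.7 km

152.7 km


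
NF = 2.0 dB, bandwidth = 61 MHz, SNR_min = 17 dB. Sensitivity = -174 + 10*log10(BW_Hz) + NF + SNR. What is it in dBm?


10*log10(61000000.0) = 77.85
S = -174 + 77.85 + 2.0 + 17 = -77.1 dBm

-77.1 dBm


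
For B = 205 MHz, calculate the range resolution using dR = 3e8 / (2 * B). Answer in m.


dR = 3e8 / (2 * 205000000.0) = 0.73 m

0.73 m


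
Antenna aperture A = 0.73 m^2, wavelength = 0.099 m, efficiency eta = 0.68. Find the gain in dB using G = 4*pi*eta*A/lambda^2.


G_linear = 4*pi*0.68*0.73/0.099^2 = 636.46
G_dB = 10*log10(636.46) = 28.0 dB

28.0 dB


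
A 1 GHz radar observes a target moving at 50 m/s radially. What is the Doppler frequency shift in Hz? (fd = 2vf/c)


fd = 2 * 50 * 1000000000.0 / 3e8 = 333.3 Hz

333.3 Hz


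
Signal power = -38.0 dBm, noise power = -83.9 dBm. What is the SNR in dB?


SNR = -38.0 - (-83.9) = 45.9 dB

45.9 dB


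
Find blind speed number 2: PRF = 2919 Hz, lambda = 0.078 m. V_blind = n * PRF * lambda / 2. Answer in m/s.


V_blind = 2 * 2919 * 0.078 / 2 = 227.7 m/s

227.7 m/s


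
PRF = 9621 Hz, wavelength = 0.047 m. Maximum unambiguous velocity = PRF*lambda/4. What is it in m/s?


V_ua = 9621 * 0.047 / 4 = 113.0 m/s

113.0 m/s


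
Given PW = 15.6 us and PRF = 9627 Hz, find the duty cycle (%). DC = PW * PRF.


DC = 15.6e-6 * 9627 * 100 = 15.02%

15.02%


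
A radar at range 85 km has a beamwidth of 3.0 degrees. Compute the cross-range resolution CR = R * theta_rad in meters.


BW_rad = 0.052359878
CR = 85000 * 0.052359878 = 4450.6 m

4450.6 m


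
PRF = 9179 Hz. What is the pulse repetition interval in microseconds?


PRI = 1/9179 = 0.0001089443 s = 108.9 us

108.9 us


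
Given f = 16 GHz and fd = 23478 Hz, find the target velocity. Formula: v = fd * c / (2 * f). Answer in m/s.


v = 23478 * 3e8 / (2 * 16000000000.0) = 220.1 m/s

220.1 m/s


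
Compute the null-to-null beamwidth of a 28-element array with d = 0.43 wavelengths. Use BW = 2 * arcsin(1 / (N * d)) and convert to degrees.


1/(N*d) = 1/(28*0.43) = 0.083056
BW = 2*arcsin(0.083056) = 9.5 degrees

9.5 degrees


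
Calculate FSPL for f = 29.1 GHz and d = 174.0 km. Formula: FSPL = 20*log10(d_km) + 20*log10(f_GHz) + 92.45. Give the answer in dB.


20*log10(174.0) = 44.81
20*log10(29.1) = 29.28
FSPL = 166.5 dB

166.5 dB


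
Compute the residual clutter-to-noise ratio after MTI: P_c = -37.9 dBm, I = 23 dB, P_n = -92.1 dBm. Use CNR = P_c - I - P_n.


CNR = -37.9 - 23 - (-92.1) = 31.2 dB

31.2 dB


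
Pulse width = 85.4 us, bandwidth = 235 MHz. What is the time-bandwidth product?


TBP = 85.4 * 235 = 20069.0

20069.0


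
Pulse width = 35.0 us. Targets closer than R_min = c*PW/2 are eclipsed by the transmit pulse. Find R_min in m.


R_min = 3e8 * 35.0e-6 / 2 = 5250.0 m

5250.0 m


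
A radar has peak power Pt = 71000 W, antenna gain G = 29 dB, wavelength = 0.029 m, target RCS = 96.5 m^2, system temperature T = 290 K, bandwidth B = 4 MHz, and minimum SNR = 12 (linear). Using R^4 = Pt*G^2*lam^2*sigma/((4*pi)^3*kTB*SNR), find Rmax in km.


G_lin = 10^(29/10) = 794.328235
R^4 = 71000 * 794.328235^2 * 0.029^2 * 96.5 / ((4*pi)^3 * 1.38e-23 * 290 * 4000000.0 * 12)
R^4 = 9.53748e18 m^4
R_max = (9.53748e18)^(1/4) = 55572.3 m = 55.6 km

55.6 km


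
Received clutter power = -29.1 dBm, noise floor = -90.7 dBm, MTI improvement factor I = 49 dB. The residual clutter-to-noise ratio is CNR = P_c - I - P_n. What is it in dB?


CNR = -29.1 - 49 - (-90.7) = 12.6 dB

12.6 dB


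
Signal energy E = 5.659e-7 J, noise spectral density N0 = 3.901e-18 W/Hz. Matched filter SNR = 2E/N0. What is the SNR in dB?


SNR_lin = 2 * 5.659e-7 / 3.901e-18 = 2.901e11
SNR_dB = 10*log10(2.901e11) = 114.6 dB

114.6 dB


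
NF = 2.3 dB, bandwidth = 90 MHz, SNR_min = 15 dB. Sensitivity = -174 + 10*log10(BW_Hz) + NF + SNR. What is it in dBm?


10*log10(90000000.0) = 79.54
S = -174 + 79.54 + 2.3 + 15 = -77.2 dBm

-77.2 dBm


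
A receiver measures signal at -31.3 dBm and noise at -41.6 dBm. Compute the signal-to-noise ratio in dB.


SNR = -31.3 - (-41.6) = 10.3 dB

10.3 dB


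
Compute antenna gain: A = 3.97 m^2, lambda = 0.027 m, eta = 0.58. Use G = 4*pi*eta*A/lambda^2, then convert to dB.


G_linear = 4*pi*0.58*3.97/0.027^2 = 39691.8
G_dB = 10*log10(39691.8) = 46.0 dB

46.0 dB


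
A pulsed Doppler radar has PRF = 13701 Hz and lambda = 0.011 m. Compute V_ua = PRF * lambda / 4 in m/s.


V_ua = 13701 * 0.011 / 4 = 37.7 m/s

37.7 m/s


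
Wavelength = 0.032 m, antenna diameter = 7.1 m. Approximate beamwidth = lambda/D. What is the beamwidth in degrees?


BW_rad = 0.032 / 7.1 = 0.004507
BW_deg = 0.26 degrees

0.26 degrees


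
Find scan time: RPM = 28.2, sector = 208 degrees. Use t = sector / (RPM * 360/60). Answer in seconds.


t = 208 / (28.2 * 360) * 60 = 1.23 s

1.23 s


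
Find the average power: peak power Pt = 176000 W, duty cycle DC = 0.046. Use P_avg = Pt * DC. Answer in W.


P_avg = 176000 * 0.046 = 8096.0 W

8096.0 W


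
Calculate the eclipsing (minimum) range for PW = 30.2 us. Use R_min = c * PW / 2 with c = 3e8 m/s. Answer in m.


R_min = 3e8 * 30.2e-6 / 2 = 4530.0 m

4530.0 m


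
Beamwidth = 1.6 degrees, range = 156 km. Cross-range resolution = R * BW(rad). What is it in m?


BW_rad = 0.027925268
CR = 156000 * 0.027925268 = 4356.3 m

4356.3 m


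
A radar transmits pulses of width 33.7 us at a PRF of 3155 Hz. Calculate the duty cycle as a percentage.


DC = 33.7e-6 * 3155 * 100 = 10.63%

10.63%


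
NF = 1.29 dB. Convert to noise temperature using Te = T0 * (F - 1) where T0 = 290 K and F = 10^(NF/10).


NF_lin = 10^(1.29/10) = 1.34586
Te = 290 * (1.34586 - 1) = 100.3 K

100.3 K


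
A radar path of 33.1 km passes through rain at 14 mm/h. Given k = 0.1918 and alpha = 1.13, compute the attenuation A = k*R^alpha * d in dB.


gamma = 0.1918 * 14^1.13 = 3.784193 dB/km
A = 3.784193 * 33.1 = 125.26 dB

125.26 dB


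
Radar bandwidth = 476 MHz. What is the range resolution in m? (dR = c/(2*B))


dR = 3e8 / (2 * 476000000.0) = 0.32 m

0.32 m


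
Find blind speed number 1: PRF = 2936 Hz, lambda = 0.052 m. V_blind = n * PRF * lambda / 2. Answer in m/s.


V_blind = 1 * 2936 * 0.052 / 2 = 76.3 m/s

76.3 m/s


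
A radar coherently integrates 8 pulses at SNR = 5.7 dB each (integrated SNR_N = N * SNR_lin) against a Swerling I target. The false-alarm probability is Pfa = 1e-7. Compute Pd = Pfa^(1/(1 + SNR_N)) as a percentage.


SNR_lin = 10^(5.7/10) = 3.71535
SNR_N = 8 * 3.71535 = 29.7228
1/(1 + SNR_N) = 1/30.7228 = 0.0325491
Pd = (1e-7)^0.0325491 = 0.59177
Pd = 59.2%

59.2%


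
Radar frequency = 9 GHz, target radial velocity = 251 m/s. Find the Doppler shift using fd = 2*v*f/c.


fd = 2 * 251 * 9000000000.0 / 3e8 = 15060.0 Hz

15060.0 Hz


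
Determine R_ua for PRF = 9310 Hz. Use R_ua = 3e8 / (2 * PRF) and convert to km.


R_ua = 3e8 / (2 * 9310) = 16111.7 m = 16.1 km

16.1 km


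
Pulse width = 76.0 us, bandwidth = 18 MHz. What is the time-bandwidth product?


TBP = 76.0 * 18 = 1368.0

1368.0


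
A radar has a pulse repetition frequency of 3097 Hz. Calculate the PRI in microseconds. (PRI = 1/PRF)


PRI = 1/3097 = 0.0003228931 s = 322.9 us

322.9 us


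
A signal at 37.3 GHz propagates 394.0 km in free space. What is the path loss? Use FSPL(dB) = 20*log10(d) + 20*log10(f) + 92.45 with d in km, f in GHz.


20*log10(394.0) = 51.91
20*log10(37.3) = 31.43
FSPL = 175.8 dB

175.8 dB


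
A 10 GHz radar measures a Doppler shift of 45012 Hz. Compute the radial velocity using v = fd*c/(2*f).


v = 45012 * 3e8 / (2 * 10000000000.0) = 675.2 m/s

675.2 m/s


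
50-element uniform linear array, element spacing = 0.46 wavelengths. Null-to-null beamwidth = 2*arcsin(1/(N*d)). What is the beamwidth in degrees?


1/(N*d) = 1/(50*0.46) = 0.043478
BW = 2*arcsin(0.043478) = 5.0 degrees

5.0 degrees


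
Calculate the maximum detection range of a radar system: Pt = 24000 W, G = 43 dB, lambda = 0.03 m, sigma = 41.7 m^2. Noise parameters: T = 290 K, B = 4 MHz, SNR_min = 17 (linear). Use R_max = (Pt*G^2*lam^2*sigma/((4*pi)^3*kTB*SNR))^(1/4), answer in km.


G_lin = 10^(43/10) = 19952.62315
R^4 = 24000 * 19952.62315^2 * 0.03^2 * 41.7 / ((4*pi)^3 * 1.38e-23 * 290 * 4000000.0 * 17)
R^4 = 6.64009e20 m^4
R_max = (6.64009e20)^(1/4) = 160525.3 m = 160.5 km

160.5 km


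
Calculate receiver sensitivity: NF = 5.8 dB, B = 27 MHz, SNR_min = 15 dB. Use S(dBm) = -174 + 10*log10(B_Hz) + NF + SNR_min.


10*log10(27000000.0) = 74.31
S = -174 + 74.31 + 5.8 + 15 = -78.9 dBm

-78.9 dBm


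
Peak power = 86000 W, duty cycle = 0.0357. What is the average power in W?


P_avg = 86000 * 0.0357 = 3070.2 W

3070.2 W


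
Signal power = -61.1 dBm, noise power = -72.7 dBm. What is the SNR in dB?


SNR = -61.1 - (-72.7) = 11.6 dB

11.6 dB


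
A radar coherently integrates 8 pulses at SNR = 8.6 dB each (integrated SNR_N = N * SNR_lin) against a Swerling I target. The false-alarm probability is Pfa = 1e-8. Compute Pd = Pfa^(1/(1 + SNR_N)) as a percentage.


SNR_lin = 10^(8.6/10) = 7.24436
SNR_N = 8 * 7.24436 = 57.95488
1/(1 + SNR_N) = 1/58.95488 = 0.0169621
Pd = (1e-8)^0.0169621 = 0.73165
Pd = 73.2%

73.2%


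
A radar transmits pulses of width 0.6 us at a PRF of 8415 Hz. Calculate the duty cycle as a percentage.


DC = 0.6e-6 * 8415 * 100 = 0.5%

0.5%


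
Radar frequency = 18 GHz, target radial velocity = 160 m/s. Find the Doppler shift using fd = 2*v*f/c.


fd = 2 * 160 * 18000000000.0 / 3e8 = 19200.0 Hz

19200.0 Hz


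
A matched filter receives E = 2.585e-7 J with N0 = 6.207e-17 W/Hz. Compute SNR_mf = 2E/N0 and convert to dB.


SNR_lin = 2 * 2.585e-7 / 6.207e-17 = 8.329e9
SNR_dB = 10*log10(8.329e9) = 99.2 dB

99.2 dB


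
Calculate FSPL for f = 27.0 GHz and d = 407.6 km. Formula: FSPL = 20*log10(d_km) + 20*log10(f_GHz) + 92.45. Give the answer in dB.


20*log10(407.6) = 52.2
20*log10(27.0) = 28.63
FSPL = 173.3 dB

173.3 dB


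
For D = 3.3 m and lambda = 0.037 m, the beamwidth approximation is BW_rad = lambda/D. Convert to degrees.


BW_rad = 0.037 / 3.3 = 0.011212
BW_deg = 0.64 degrees

0.64 degrees


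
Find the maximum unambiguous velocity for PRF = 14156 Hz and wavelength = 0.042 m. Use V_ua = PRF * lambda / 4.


V_ua = 14156 * 0.042 / 4 = 148.6 m/s

148.6 m/s


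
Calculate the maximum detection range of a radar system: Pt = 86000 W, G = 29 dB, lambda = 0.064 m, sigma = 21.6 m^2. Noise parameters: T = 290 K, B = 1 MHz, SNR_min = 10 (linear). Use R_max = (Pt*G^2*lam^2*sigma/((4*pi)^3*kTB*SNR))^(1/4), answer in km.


G_lin = 10^(29/10) = 794.328235
R^4 = 86000 * 794.328235^2 * 0.064^2 * 21.6 / ((4*pi)^3 * 1.38e-23 * 290 * 1000000.0 * 10)
R^4 = 6.04513e19 m^4
R_max = (6.04513e19)^(1/4) = 88176.2 m = 88.2 km

88.2 km


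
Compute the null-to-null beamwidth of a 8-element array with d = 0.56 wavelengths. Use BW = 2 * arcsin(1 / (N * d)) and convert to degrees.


1/(N*d) = 1/(8*0.56) = 0.223214
BW = 2*arcsin(0.223214) = 25.8 degrees

25.8 degrees


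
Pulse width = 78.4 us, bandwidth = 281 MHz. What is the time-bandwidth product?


TBP = 78.4 * 281 = 22030.4

22030.4


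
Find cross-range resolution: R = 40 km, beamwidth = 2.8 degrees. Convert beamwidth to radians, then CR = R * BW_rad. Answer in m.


BW_rad = 0.048869219
CR = 40000 * 0.048869219 = 1954.8 m

1954.8 m


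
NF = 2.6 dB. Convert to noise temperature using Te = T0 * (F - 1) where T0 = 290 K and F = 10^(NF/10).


NF_lin = 10^(2.6/10) = 1.819701
Te = 290 * (1.819701 - 1) = 237.7 K

237.7 K


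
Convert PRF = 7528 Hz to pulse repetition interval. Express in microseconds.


PRI = 1/7528 = 0.0001328374 s = 132.8 us

132.8 us


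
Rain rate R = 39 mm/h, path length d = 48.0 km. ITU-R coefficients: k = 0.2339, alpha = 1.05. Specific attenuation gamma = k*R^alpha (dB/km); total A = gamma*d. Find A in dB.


gamma = 0.2339 * 39^1.05 = 10.9559 dB/km
A = 10.9559 * 48.0 = 525.88 dB

525.88 dB


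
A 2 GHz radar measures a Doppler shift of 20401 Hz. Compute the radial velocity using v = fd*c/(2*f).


v = 20401 * 3e8 / (2 * 2000000000.0) = 1530.1 m/s

1530.1 m/s


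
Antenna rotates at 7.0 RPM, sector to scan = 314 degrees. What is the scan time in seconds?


t = 314 / (7.0 * 360) * 60 = 7.48 s

7.48 s


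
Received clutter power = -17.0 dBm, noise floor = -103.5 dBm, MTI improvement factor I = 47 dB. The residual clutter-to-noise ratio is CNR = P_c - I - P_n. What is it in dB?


CNR = -17.0 - 47 - (-103.5) = 39.5 dB

39.5 dB


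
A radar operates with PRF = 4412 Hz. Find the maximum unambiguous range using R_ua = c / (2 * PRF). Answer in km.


R_ua = 3e8 / (2 * 4412) = 33998.2 m = 34.0 km

34.0 km


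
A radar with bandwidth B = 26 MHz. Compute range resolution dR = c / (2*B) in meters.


dR = 3e8 / (2 * 26000000.0) = 5.77 m

5.77 m


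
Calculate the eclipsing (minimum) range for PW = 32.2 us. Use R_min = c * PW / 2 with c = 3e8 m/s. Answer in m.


R_min = 3e8 * 32.2e-6 / 2 = 4830.0 m

4830.0 m


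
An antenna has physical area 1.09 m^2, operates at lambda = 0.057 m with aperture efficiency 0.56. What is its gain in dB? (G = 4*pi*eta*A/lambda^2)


G_linear = 4*pi*0.56*1.09/0.057^2 = 2360.88
G_dB = 10*log10(2360.88) = 33.7 dB

33.7 dB


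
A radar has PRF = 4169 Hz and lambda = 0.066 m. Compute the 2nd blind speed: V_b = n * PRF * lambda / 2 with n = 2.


V_blind = 2 * 4169 * 0.066 / 2 = 275.2 m/s

275.2 m/s


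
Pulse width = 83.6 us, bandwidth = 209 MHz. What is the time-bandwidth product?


TBP = 83.6 * 209 = 17472.4

17472.4


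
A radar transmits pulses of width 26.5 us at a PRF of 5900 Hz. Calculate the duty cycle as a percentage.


DC = 26.5e-6 * 5900 * 100 = 15.64%

15.64%


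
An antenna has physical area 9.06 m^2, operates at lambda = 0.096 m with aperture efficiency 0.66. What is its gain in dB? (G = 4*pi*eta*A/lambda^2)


G_linear = 4*pi*0.66*9.06/0.096^2 = 8153.41
G_dB = 10*log10(8153.41) = 39.1 dB

39.1 dB


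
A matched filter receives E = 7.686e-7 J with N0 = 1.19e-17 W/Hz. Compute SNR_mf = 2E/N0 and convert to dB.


SNR_lin = 2 * 7.686e-7 / 1.19e-17 = 1.292e11
SNR_dB = 10*log10(1.292e11) = 111.1 dB

111.1 dB


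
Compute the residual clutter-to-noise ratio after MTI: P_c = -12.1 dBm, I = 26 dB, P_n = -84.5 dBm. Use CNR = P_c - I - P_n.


CNR = -12.1 - 26 - (-84.5) = 46.4 dB

46.4 dB


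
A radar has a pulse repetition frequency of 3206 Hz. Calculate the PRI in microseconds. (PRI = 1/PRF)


PRI = 1/3206 = 0.0003119152 s = 311.9 us

311.9 us


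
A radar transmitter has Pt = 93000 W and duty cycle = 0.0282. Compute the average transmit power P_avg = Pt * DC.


P_avg = 93000 * 0.0282 = 2622.6 W

2622.6 W


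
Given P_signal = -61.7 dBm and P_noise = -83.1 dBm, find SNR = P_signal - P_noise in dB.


SNR = -61.7 - (-83.1) = 21.4 dB

21.4 dB


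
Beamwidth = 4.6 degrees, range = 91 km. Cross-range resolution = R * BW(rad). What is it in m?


BW_rad = 0.080285146
CR = 91000 * 0.080285146 = 7305.9 m

7305.9 m


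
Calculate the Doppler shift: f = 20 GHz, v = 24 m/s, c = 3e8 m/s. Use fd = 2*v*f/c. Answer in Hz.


fd = 2 * 24 * 20000000000.0 / 3e8 = 3200.0 Hz

3200.0 Hz


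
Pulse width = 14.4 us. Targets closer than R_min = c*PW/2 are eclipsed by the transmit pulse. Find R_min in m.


R_min = 3e8 * 14.4e-6 / 2 = 2160.0 m

2160.0 m


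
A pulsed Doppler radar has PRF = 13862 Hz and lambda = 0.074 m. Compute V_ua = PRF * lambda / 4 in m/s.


V_ua = 13862 * 0.074 / 4 = 256.4 m/s

256.4 m/s


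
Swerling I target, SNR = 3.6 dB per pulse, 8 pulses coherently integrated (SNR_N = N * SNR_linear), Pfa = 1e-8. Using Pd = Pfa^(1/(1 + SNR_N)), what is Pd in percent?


SNR_lin = 10^(3.6/10) = 2.29087
SNR_N = 8 * 2.29087 = 18.32696
1/(1 + SNR_N) = 1/19.32696 = 0.0517412
Pd = (1e-8)^0.0517412 = 0.38554
Pd = 38.6%

38.6%


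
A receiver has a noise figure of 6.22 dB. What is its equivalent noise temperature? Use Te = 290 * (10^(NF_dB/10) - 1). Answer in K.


NF_lin = 10^(6.22/10) = 4.187936
Te = 290 * (4.187936 - 1) = 924.5 K

924.5 K


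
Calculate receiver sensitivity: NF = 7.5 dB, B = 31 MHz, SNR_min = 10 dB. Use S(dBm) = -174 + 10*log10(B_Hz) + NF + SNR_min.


10*log10(31000000.0) = 74.91
S = -174 + 74.91 + 7.5 + 10 = -81.6 dBm

-81.6 dBm


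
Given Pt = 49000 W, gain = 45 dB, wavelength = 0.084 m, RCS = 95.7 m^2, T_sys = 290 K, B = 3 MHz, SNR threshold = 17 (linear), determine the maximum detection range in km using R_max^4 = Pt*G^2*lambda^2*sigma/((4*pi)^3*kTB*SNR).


G_lin = 10^(45/10) = 31622.776602
R^4 = 49000 * 31622.776602^2 * 0.084^2 * 95.7 / ((4*pi)^3 * 1.38e-23 * 290 * 3000000.0 * 17)
R^4 = 8.16939e22 m^4
R_max = (8.16939e22)^(1/4) = 534622.7 m = 534.6 km

534.6 km


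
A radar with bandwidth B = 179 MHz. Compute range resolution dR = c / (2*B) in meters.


dR = 3e8 / (2 * 179000000.0) = 0.84 m

0.84 m


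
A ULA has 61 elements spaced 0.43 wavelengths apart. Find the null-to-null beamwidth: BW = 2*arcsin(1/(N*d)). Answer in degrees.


1/(N*d) = 1/(61*0.43) = 0.038124
BW = 2*arcsin(0.038124) = 4.4 degrees

4.4 degrees


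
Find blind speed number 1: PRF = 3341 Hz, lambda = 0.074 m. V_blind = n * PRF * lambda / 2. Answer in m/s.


V_blind = 1 * 3341 * 0.074 / 2 = 123.6 m/s

123.6 m/s


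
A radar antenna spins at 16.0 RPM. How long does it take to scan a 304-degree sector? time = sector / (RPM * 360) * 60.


t = 304 / (16.0 * 360) * 60 = 3.17 s

3.17 s


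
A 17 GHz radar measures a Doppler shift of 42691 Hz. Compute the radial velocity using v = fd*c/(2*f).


v = 42691 * 3e8 / (2 * 17000000000.0) = 376.7 m/s

376.7 m/s


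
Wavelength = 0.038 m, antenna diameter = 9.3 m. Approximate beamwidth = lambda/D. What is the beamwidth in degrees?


BW_rad = 0.038 / 9.3 = 0.004086
BW_deg = 0.23 degrees

0.23 degrees


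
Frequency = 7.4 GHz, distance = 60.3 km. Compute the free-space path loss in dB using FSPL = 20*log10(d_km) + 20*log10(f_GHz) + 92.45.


20*log10(60.3) = 35.61
20*log10(7.4) = 17.38
FSPL = 145.4 dB

145.4 dB


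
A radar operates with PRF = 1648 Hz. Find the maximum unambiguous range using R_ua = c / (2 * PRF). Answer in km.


R_ua = 3e8 / (2 * 1648) = 91019.4 m = 91.0 km

91.0 km


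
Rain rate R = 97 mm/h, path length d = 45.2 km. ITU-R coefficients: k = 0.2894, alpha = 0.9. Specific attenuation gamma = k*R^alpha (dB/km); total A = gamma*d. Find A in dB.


gamma = 0.2894 * 97^0.9 = 17.76614 dB/km
A = 17.76614 * 45.2 = 803.03 dB

803.03 dB


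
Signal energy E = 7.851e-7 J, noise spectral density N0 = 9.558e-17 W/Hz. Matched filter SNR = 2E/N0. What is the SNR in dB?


SNR_lin = 2 * 7.851e-7 / 9.558e-17 = 1.643e10
SNR_dB = 10*log10(1.643e10) = 102.2 dB

102.2 dB


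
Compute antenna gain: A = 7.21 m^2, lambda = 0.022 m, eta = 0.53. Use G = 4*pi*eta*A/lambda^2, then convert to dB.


G_linear = 4*pi*0.53*7.21/0.022^2 = 99214.61
G_dB = 10*log10(99214.61) = 50.0 dB

50.0 dB


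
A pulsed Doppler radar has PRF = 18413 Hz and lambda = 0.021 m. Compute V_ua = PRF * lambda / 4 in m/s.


V_ua = 18413 * 0.021 / 4 = 96.7 m/s

96.7 m/s


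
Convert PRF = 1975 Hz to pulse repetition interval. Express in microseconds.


PRI = 1/1975 = 0.0005063291 s = 506.3 us

506.3 us


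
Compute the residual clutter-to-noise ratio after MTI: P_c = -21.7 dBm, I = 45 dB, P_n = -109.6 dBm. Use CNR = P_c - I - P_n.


CNR = -21.7 - 45 - (-109.6) = 42.9 dB

42.9 dB


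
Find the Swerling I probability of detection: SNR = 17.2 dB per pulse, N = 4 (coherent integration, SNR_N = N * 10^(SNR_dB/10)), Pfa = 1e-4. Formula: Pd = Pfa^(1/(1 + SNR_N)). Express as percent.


SNR_lin = 10^(17.2/10) = 52.48075
SNR_N = 4 * 52.48075 = 209.923
1/(1 + SNR_N) = 1/210.923 = 0.0047411
Pd = (1e-4)^0.0047411 = 0.95727
Pd = 95.7%

95.7%


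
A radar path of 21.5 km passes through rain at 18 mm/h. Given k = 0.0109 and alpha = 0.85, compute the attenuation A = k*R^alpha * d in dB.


gamma = 0.0109 * 18^0.85 = 0.127177 dB/km
A = 0.127177 * 21.5 = 2.73 dB

2.73 dB


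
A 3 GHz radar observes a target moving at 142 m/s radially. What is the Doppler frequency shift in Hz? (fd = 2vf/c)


fd = 2 * 142 * 3000000000.0 / 3e8 = 2840.0 Hz

2840.0 Hz


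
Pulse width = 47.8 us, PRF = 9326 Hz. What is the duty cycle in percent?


DC = 47.8e-6 * 9326 * 100 = 44.58%

44.58%


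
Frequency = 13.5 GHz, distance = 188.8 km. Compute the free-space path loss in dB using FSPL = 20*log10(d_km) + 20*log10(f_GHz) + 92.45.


20*log10(188.8) = 45.52
20*log10(13.5) = 22.61
FSPL = 160.6 dB

160.6 dB


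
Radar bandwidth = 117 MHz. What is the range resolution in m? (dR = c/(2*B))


dR = 3e8 / (2 * 117000000.0) = 1.28 m

1.28 m


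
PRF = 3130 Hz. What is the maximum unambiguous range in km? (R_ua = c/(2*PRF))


R_ua = 3e8 / (2 * 3130) = 47923.3 m = 47.9 km

47.9 km


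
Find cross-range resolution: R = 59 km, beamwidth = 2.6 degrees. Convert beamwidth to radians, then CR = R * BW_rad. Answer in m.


BW_rad = 0.045378561
CR = 59000 * 0.045378561 = 2677.3 m

2677.3 m


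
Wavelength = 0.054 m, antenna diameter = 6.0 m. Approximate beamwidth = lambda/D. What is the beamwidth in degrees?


BW_rad = 0.054 / 6.0 = 0.009
BW_deg = 0.52 degrees

0.52 degrees


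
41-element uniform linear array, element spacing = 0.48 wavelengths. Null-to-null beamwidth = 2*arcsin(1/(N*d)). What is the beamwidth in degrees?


1/(N*d) = 1/(41*0.48) = 0.050813
BW = 2*arcsin(0.050813) = 5.8 degrees

5.8 degrees


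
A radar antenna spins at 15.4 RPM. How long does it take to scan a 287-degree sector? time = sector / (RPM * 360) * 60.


t = 287 / (15.4 * 360) * 60 = 3.11 s

3.11 s


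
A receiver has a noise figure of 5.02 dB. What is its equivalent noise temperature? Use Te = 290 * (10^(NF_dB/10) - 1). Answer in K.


NF_lin = 10^(5.02/10) = 3.176874
Te = 290 * (3.176874 - 1) = 631.3 K

631.3 K


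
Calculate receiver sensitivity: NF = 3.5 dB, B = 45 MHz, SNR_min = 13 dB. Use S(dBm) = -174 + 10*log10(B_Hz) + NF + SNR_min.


10*log10(45000000.0) = 76.53
S = -174 + 76.53 + 3.5 + 13 = -81.0 dBm

-81.0 dBm


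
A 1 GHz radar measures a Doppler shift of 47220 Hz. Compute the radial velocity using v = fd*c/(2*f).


v = 47220 * 3e8 / (2 * 1000000000.0) = 7083.0 m/s

7083.0 m/s


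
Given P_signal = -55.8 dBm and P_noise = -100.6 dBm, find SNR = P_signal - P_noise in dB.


SNR = -55.8 - (-100.6) = 44.8 dB

44.8 dB


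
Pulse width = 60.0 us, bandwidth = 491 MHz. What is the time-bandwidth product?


TBP = 60.0 * 491 = 29460.0

29460.0


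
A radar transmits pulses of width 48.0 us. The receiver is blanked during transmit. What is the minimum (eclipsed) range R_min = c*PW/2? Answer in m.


R_min = 3e8 * 48.0e-6 / 2 = 7200.0 m

7200.0 m


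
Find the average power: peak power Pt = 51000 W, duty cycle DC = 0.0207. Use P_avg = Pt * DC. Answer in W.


P_avg = 51000 * 0.0207 = 1055.7 W

1055.7 W


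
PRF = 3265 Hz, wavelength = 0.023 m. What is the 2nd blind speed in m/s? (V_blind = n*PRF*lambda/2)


V_blind = 2 * 3265 * 0.023 / 2 = 75.1 m/s

75.1 m/s


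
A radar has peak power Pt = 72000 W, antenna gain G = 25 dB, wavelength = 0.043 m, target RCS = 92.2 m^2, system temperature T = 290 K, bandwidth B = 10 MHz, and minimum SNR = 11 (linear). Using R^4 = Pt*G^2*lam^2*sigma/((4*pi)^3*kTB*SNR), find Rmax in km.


G_lin = 10^(25/10) = 316.227766
R^4 = 72000 * 316.227766^2 * 0.043^2 * 92.2 / ((4*pi)^3 * 1.38e-23 * 290 * 10000000.0 * 11)
R^4 = 1.40508e18 m^4
R_max = (1.40508e18)^(1/4) = 34429.1 m = 34.4 km

34.4 km


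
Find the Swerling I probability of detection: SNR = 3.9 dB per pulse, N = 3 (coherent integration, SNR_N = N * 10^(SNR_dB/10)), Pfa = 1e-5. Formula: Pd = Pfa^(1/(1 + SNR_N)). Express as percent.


SNR_lin = 10^(3.9/10) = 2.45471
SNR_N = 3 * 2.45471 = 7.36413
1/(1 + SNR_N) = 1/8.36413 = 0.1195582
Pd = (1e-5)^0.1195582 = 0.25247
Pd = 25.2%

25.2%


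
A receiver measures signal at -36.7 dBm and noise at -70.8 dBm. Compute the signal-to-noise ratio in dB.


SNR = -36.7 - (-70.8) = 34.1 dB

34.1 dB


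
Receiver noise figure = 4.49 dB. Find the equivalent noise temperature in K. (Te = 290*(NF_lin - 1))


NF_lin = 10^(4.49/10) = 2.811901
Te = 290 * (2.811901 - 1) = 525.5 K

525.5 K


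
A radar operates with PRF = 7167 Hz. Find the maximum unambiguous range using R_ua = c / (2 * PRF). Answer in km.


R_ua = 3e8 / (2 * 7167) = 20929.3 m = 20.9 km

20.9 km


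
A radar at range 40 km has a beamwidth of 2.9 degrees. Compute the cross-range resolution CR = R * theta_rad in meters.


BW_rad = 0.050614548
CR = 40000 * 0.050614548 = 2024.6 m

2024.6 m


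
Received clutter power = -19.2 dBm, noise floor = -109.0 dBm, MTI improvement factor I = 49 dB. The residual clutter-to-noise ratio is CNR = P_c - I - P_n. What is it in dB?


CNR = -19.2 - 49 - (-109.0) = 40.8 dB

40.8 dB


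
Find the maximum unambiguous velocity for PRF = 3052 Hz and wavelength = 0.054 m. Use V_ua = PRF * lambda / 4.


V_ua = 3052 * 0.054 / 4 = 41.2 m/s

41.2 m/s


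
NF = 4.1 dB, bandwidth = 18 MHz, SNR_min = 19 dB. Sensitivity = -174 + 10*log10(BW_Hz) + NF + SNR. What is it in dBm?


10*log10(18000000.0) = 72.55
S = -174 + 72.55 + 4.1 + 19 = -78.3 dBm

-78.3 dBm


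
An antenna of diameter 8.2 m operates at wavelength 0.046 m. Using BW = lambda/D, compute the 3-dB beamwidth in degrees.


BW_rad = 0.046 / 8.2 = 0.00561
BW_deg = 0.32 degrees

0.32 degrees


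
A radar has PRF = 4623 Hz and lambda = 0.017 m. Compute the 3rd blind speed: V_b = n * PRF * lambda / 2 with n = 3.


V_blind = 3 * 4623 * 0.017 / 2 = 117.9 m/s

117.9 m/s


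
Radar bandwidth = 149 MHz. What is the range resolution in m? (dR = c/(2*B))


dR = 3e8 / (2 * 149000000.0) = 1.01 m

1.01 m


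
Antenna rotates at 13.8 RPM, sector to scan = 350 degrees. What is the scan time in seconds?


t = 350 / (13.8 * 360) * 60 = 4.23 s

4.23 s


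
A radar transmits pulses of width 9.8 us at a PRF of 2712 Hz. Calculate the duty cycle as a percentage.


DC = 9.8e-6 * 2712 * 100 = 2.66%

2.66%


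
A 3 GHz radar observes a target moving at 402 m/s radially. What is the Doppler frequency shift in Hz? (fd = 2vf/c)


fd = 2 * 402 * 3000000000.0 / 3e8 = 8040.0 Hz

8040.0 Hz


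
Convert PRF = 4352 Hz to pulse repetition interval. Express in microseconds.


PRI = 1/4352 = 0.0002297794 s = 229.8 us

229.8 us


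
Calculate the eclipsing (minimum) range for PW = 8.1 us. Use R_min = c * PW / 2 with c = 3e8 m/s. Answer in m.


R_min = 3e8 * 8.1e-6 / 2 = 1215.0 m

1215.0 m


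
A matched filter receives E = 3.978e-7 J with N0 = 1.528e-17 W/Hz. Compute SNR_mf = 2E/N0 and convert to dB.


SNR_lin = 2 * 3.978e-7 / 1.528e-17 = 5.207e10
SNR_dB = 10*log10(5.207e10) = 107.2 dB

107.2 dB


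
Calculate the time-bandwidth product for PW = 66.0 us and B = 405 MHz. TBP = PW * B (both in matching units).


TBP = 66.0 * 405 = 26730.0

26730.0


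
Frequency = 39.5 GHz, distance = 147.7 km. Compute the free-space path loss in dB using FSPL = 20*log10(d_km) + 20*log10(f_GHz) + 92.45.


20*log10(147.7) = 43.39
20*log10(39.5) = 31.93
FSPL = 167.8 dB

167.8 dB


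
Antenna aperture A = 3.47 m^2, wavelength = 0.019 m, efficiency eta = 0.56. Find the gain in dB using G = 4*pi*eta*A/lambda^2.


G_linear = 4*pi*0.56*3.47/0.019^2 = 67642.58
G_dB = 10*log10(67642.58) = 48.3 dB

48.3 dB


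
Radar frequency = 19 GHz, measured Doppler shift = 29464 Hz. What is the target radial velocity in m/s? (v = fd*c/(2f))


v = 29464 * 3e8 / (2 * 19000000000.0) = 232.6 m/s

232.6 m/s


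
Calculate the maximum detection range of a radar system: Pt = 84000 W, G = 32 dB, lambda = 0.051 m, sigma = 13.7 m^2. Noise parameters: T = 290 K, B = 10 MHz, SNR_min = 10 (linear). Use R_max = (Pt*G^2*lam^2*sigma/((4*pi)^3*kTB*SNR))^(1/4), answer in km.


G_lin = 10^(32/10) = 1584.893192
R^4 = 84000 * 1584.893192^2 * 0.051^2 * 13.7 / ((4*pi)^3 * 1.38e-23 * 290 * 10000000.0 * 10)
R^4 = 9.46746e18 m^4
R_max = (9.46746e18)^(1/4) = 55470.0 m = 55.5 km

55.5 km


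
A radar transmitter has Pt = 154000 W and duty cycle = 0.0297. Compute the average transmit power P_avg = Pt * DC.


P_avg = 154000 * 0.0297 = 4573.8 W

4573.8 W


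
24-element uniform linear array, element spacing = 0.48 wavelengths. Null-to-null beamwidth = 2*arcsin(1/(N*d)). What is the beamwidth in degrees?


1/(N*d) = 1/(24*0.48) = 0.086806
BW = 2*arcsin(0.086806) = 10.0 degrees

10.0 degrees


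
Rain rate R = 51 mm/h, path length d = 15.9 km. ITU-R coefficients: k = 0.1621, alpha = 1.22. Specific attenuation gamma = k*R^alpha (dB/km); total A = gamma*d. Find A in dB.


gamma = 0.1621 * 51^1.22 = 19.634445 dB/km
A = 19.634445 * 15.9 = 312.19 dB

312.19 dB


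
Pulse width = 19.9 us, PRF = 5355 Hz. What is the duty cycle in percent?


DC = 19.9e-6 * 5355 * 100 = 10.66%

10.66%


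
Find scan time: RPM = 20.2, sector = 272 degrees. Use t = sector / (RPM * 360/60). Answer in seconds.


t = 272 / (20.2 * 360) * 60 = 2.24 s

2.24 s


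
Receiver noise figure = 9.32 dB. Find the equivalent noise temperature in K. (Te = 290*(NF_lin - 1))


NF_lin = 10^(9.32/10) = 8.550667
Te = 290 * (8.550667 - 1) = 2189.7 K

2189.7 K


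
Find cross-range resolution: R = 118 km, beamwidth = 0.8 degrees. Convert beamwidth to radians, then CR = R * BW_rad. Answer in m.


BW_rad = 0.013962634
CR = 118000 * 0.013962634 = 1647.6 m

1647.6 m


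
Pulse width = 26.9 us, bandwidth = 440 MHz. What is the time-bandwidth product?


TBP = 26.9 * 440 = 11836.0

11836.0


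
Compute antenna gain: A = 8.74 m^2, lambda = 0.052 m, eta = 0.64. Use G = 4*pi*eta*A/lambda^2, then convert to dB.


G_linear = 4*pi*0.64*8.74/0.052^2 = 25995.29
G_dB = 10*log10(25995.29) = 44.1 dB

44.1 dB


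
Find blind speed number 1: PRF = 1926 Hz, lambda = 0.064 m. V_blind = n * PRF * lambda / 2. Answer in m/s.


V_blind = 1 * 1926 * 0.064 / 2 = 61.6 m/s

61.6 m/s


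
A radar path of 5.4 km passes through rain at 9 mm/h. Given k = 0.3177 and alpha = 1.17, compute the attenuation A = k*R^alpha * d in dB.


gamma = 0.3177 * 9^1.17 = 4.154138 dB/km
A = 4.154138 * 5.4 = 22.43 dB

22.43 dB


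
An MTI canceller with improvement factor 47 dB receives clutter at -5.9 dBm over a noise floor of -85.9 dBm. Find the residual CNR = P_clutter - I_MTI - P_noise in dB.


CNR = -5.9 - 47 - (-85.9) = 33.0 dB

33.0 dB


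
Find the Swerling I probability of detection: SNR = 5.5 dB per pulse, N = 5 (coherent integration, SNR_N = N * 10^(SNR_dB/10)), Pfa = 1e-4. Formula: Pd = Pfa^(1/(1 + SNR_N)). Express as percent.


SNR_lin = 10^(5.5/10) = 3.54813
SNR_N = 5 * 3.54813 = 17.74065
1/(1 + SNR_N) = 1/18.74065 = 0.0533599
Pd = (1e-4)^0.0533599 = 0.61173
Pd = 61.2%

61.2%


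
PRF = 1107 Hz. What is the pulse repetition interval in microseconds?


PRI = 1/1107 = 0.0009033424 s = 903.3 us

903.3 us


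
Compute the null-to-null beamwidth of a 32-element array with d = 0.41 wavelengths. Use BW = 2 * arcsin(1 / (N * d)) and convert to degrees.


1/(N*d) = 1/(32*0.41) = 0.07622
BW = 2*arcsin(0.07622) = 8.7 degrees

8.7 degrees


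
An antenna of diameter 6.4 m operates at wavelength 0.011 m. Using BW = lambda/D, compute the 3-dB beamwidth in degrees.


BW_rad = 0.011 / 6.4 = 0.001719
BW_deg = 0.1 degrees

0.1 degrees


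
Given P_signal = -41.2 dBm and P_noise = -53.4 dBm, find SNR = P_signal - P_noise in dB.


SNR = -41.2 - (-53.4) = 12.2 dB

12.2 dB


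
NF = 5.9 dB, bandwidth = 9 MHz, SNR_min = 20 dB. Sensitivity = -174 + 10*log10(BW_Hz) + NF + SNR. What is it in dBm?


10*log10(9000000.0) = 69.54
S = -174 + 69.54 + 5.9 + 20 = -78.6 dBm

-78.6 dBm


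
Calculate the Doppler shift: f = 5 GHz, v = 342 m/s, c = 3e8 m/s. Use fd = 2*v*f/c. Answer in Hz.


fd = 2 * 342 * 5000000000.0 / 3e8 = 11400.0 Hz

11400.0 Hz


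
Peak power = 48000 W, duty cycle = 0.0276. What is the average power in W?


P_avg = 48000 * 0.0276 = 1324.8 W

1324.8 W


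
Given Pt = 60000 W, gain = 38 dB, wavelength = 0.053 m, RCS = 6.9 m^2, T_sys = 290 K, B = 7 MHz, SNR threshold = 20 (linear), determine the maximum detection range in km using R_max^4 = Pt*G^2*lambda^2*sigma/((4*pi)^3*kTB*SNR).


G_lin = 10^(38/10) = 6309.573445
R^4 = 60000 * 6309.573445^2 * 0.053^2 * 6.9 / ((4*pi)^3 * 1.38e-23 * 290 * 7000000.0 * 20)
R^4 = 4.16406e19 m^4
R_max = (4.16406e19)^(1/4) = 80330.3 m = 80.3 km

80.3 km


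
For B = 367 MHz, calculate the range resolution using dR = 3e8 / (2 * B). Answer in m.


dR = 3e8 / (2 * 367000000.0) = 0.41 m

0.41 m


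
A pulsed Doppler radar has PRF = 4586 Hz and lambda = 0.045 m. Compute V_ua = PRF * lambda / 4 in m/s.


V_ua = 4586 * 0.045 / 4 = 51.6 m/s

51.6 m/s


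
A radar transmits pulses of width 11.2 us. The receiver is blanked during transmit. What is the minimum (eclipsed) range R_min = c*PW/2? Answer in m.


R_min = 3e8 * 11.2e-6 / 2 = 1680.0 m

1680.0 m


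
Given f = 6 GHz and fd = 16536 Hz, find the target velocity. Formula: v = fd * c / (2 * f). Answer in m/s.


v = 16536 * 3e8 / (2 * 6000000000.0) = 413.4 m/s

413.4 m/s


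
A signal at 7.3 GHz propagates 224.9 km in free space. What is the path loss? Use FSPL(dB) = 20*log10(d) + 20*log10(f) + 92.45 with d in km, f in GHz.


20*log10(224.9) = 47.04
20*log10(7.3) = 17.27
FSPL = 156.8 dB

156.8 dB


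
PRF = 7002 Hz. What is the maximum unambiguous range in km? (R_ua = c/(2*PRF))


R_ua = 3e8 / (2 * 7002) = 21422.5 m = 21.4 km

21.4 km
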